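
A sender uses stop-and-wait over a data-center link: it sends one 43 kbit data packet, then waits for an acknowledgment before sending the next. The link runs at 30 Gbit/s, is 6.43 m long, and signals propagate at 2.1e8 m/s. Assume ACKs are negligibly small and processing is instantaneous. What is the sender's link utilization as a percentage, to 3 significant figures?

t_tx = L/R = 43000/30000000000 = 1.43333e-06 s.
t_prop = 6.43/210000000 = 3.0619e-08 s; RTT = 6.12381e-08 s.
Cycle = t_tx + RTT = 1.49457e-06 s.
Utilization = t_tx / cycle = 1.43333e-06/1.49457e-06 = 95.9 %.

95.9 %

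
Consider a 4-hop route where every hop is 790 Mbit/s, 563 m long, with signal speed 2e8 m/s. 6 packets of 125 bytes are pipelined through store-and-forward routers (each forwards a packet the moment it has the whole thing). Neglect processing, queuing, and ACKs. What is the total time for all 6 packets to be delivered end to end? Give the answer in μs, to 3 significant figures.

22.7 μs

Per-hop transmission t_tx = L/R = 1000/790000000 = 1.26582 μs.
Per-hop propagation t_prop = 563/200000000 = 2.815 μs.
Pipeline fill: first packet needs 4·t_tx to clear all hops; remaining 5 packets each add one t_tx.
Total = (4+6-1)·t_tx + 4·t_prop = 9·1.26582 + 4·2.815 = 22.7 μs.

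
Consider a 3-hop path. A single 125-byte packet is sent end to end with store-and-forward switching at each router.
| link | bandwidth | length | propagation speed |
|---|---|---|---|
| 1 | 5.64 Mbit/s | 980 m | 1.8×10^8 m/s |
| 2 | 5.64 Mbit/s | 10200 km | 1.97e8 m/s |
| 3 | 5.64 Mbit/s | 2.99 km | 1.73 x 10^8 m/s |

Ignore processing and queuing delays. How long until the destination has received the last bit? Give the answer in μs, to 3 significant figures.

L = 125 × 8 = 1000 bits.
Transmission delay per hop = L/R = 1000/5640000 = 177.305 μs; 3 hops → 531.915 μs.
Propagation delays (d/s per hop): 5.44444, 51776.6, 17.2832 μs; sum = 51799.4 μs.
End-to-end = 52300 μs.

52300 μs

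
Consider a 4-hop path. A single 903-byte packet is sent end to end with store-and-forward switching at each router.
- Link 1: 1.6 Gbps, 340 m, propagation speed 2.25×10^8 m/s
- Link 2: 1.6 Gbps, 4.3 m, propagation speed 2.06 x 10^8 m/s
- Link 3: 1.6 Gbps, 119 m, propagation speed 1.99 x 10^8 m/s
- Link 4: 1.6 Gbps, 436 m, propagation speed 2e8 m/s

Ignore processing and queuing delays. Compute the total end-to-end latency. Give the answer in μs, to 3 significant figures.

22.4 μs

L = 903 × 8 = 7224 bits.
Transmission delay per hop = L/R = 7224/1600000000 = 4.515 μs; 4 hops → 18.06 μs.
Propagation delays (d/s per hop): 1.51111, 0.0208738, 0.59799, 2.18 μs; sum = 4.30997 μs.
End-to-end = 22.4 μs.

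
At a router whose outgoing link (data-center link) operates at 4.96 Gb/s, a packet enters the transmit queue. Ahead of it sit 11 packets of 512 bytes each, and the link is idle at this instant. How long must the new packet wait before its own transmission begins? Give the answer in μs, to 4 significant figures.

9.084 μs

Each queued packet: L/R = 4096/4960000000 = 0.825806 μs.
11 queued → 9.08387 μs.
Queuing delay = 9.084 μs.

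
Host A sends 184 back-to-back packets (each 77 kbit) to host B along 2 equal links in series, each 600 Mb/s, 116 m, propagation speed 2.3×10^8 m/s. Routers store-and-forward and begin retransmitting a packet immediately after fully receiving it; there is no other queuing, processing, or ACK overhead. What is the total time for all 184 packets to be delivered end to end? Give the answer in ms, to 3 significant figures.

Per-hop transmission t_tx = L/R = 77000/600000000 = 0.128333 ms.
Per-hop propagation t_prop = 116/2.3e+08 = 0.000504348 ms.
Pipeline fill: first packet needs 2·t_tx to clear all hops; remaining 183 packets each add one t_tx.
Total = (2+184-1)·t_tx + 2·t_prop = 185·0.128333 + 2·0.000504348 = 23.7 ms.

23.7 ms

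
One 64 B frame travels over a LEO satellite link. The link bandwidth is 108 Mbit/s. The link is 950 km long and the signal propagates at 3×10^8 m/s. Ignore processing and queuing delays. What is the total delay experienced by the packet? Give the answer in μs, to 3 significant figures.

L = 64 × 8 = 512 bits.
Transmission delay = L/R = 512 / 108000000 = 4.74074 μs.
Propagation delay = d/s = 950000 m / 300000000 m/s = 3166.67 μs.
Total = 3170 μs.

3170 μs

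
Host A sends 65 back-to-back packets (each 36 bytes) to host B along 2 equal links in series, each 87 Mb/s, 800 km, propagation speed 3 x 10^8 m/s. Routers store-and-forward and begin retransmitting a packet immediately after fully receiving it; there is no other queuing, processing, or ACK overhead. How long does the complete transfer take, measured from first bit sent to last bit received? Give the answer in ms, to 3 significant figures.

Per-hop transmission t_tx = L/R = 288/87000000 = 0.00331034 ms.
Per-hop propagation t_prop = 800000/300000000 = 2.66667 ms.
Pipeline fill: first packet needs 2·t_tx to clear all hops; remaining 64 packets each add one t_tx.
Total = (2+65-1)·t_tx + 2·t_prop = 66·0.00331034 + 2·2.66667 = 5.55 ms.

5.55 ms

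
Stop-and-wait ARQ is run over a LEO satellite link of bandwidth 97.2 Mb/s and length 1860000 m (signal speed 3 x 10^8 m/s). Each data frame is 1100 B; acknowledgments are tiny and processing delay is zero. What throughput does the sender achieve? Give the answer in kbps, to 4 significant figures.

704.5 kbps

t_tx = L/R = 8800/97200000 = 9.0535e-05 s.
t_prop = 1860000/300000000 = 0.0062 s; RTT = 0.0124 s.
Cycle = t_tx + RTT = 0.0124905 s.
Throughput = L / cycle = 8800 / 0.0124905 = 704.5 kbps.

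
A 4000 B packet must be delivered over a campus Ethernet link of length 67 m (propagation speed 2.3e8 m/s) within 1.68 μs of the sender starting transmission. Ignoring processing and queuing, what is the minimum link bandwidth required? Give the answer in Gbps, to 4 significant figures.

L = 32000 bits.
Propagation delay = 67 / 2.3e+08 = 0.291304 μs.
Transmission budget = 1.68 − 0.291304 = 1.3887 μs.
R ≥ L / t_tx = 32000 bits / 1.3887e-06 s = 23.04 Gbps.

23.04 Gbps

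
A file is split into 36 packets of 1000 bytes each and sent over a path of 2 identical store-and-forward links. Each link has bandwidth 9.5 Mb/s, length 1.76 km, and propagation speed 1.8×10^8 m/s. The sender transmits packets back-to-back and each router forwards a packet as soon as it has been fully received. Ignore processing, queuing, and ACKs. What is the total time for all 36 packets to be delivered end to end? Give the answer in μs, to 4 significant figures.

31180 μs

Per-hop transmission t_tx = L/R = 8000/9500000 = 842.105 μs.
Per-hop propagation t_prop = 1760/180000000 = 9.77778 μs.
Pipeline fill: first packet needs 2·t_tx to clear all hops; remaining 35 packets each add one t_tx.
Total = (2+36-1)·t_tx + 2·t_prop = 37·842.105 + 2·9.77778 = 31180 μs.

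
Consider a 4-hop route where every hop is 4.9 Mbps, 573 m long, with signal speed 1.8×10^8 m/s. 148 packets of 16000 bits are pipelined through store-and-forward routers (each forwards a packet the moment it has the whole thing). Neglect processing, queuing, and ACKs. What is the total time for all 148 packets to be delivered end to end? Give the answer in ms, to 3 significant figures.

Per-hop transmission t_tx = L/R = 16000/4900000 = 3.26531 ms.
Per-hop propagation t_prop = 573/180000000 = 0.00318333 ms.
Pipeline fill: first packet needs 4·t_tx to clear all hops; remaining 147 packets each add one t_tx.
Total = (4+148-1)·t_tx + 4·t_prop = 151·3.26531 + 4·0.00318333 = 493 ms.

493 ms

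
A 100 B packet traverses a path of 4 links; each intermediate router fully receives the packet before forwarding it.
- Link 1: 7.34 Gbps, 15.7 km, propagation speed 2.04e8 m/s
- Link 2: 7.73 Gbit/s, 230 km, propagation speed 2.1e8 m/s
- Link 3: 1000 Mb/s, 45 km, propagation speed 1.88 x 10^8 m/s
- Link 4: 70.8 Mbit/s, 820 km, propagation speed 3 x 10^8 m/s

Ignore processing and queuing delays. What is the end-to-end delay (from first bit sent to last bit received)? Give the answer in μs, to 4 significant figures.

L = 100 × 8 = 800 bits.
Transmission delays (L/R per hop): 0.108992, 0.103493, 0.8, 11.2994 μs; sum = 12.3119 μs.
Propagation delays (d/s per hop): 76.9608, 1095.24, 239.362, 2733.33 μs; sum = 4144.89 μs.
End-to-end = 4157 μs.

4157 μs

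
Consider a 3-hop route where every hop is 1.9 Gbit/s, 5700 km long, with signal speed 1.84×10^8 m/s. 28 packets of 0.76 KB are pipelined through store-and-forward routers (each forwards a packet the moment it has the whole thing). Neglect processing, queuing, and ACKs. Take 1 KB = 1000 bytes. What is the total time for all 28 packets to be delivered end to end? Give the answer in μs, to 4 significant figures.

93030 μs

Per-hop transmission t_tx = L/R = 6080/1900000000 = 3.2 μs.
Per-hop propagation t_prop = 5700000/184000000 = 30978.3 μs.
Pipeline fill: first packet needs 3·t_tx to clear all hops; remaining 27 packets each add one t_tx.
Total = (3+28-1)·t_tx + 3·t_prop = 30·3.2 + 3·30978.3 = 93030 μs.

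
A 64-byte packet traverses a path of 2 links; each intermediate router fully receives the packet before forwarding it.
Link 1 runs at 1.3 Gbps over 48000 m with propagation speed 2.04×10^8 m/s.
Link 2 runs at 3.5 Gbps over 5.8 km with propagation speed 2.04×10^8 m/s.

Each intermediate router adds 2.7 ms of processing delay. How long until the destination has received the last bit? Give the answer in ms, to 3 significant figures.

2.96 ms

L = 64 × 8 = 512 bits.
Transmission delays (L/R per hop): 0.000393846, 0.000146286 ms; sum = 0.000540132 ms.
Propagation delays (d/s per hop): 0.235294, 0.0284314 ms; sum = 0.263725 ms.
Processing at 1 router(s): 1 × 2.7 ms = 2.7 ms.
End-to-end = 2.96 ms.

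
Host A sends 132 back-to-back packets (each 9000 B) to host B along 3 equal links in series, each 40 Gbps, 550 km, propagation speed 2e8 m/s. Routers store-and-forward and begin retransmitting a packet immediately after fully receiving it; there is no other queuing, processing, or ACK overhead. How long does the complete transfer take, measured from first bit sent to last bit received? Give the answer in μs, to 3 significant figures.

8490 μs

Per-hop transmission t_tx = L/R = 72000/40000000000 = 1.8 μs.
Per-hop propagation t_prop = 550000/200000000 = 2750 μs.
Pipeline fill: first packet needs 3·t_tx to clear all hops; remaining 131 packets each add one t_tx.
Total = (3+132-1)·t_tx + 3·t_prop = 134·1.8 + 3·2750 = 8490 μs.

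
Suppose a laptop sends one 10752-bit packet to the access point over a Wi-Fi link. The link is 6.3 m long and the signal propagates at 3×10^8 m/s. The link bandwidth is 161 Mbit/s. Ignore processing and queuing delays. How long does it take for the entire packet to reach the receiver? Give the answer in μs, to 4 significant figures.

Transmission delay = L/R = 10752 / 161000000 = 66.7826 μs.
Propagation delay = d/s = 6.3 m / 300000000 m/s = 0.021 μs.
Total = 66.80 μs.

66.80 μs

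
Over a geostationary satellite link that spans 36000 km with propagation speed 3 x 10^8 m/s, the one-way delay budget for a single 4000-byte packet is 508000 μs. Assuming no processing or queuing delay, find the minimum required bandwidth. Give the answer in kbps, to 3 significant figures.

L = 32000 bits.
Propagation delay = 36000000 / 300000000 = 120000 μs.
Transmission budget = 508000 − 120000 = 388000 μs.
R ≥ L / t_tx = 32000 bits / 0.388 s = 82.5 kbps.

82.5 kbps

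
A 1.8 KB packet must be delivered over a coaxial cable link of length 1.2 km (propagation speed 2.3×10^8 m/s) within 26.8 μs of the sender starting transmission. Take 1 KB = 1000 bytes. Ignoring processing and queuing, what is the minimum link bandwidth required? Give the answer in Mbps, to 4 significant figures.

667.2 Mbps

L = 14400 bits.
Propagation delay = 1200 / 2.3e+08 = 5.21739 μs.
Transmission budget = 26.8 − 5.21739 = 21.5826 μs.
R ≥ L / t_tx = 14400 bits / 2.15826e-05 s = 667.2 Mbps.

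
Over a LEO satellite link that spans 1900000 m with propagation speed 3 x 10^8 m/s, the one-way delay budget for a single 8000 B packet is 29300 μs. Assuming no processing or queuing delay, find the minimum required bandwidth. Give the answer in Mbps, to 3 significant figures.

2.79 Mbps

L = 64000 bits.
Propagation delay = 1900000 / 300000000 = 6333.33 μs.
Transmission budget = 29300 − 6333.33 = 22966.7 μs.
R ≥ L / t_tx = 64000 bits / 0.0229667 s = 2.79 Mbps.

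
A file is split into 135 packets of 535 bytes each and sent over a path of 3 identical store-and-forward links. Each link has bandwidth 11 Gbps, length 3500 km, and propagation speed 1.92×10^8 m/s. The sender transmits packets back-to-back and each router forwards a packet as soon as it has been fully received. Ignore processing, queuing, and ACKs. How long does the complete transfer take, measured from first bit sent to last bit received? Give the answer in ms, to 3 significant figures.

54.7 ms

Per-hop transmission t_tx = L/R = 4280/11000000000 = 0.000389091 ms.
Per-hop propagation t_prop = 3500000/192000000 = 18.2292 ms.
Pipeline fill: first packet needs 3·t_tx to clear all hops; remaining 134 packets each add one t_tx.
Total = (3+135-1)·t_tx + 3·t_prop = 137·0.000389091 + 3·18.2292 = 54.7 ms.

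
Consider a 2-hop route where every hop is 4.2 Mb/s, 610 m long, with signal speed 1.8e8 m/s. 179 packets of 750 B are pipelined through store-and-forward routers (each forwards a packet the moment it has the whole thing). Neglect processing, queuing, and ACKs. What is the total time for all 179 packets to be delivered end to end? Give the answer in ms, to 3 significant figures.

Per-hop transmission t_tx = L/R = 6000/4200000 = 1.42857 ms.
Per-hop propagation t_prop = 610/180000000 = 0.00338889 ms.
Pipeline fill: first packet needs 2·t_tx to clear all hops; remaining 178 packets each add one t_tx.
Total = (2+179-1)·t_tx + 2·t_prop = 180·1.42857 + 2·0.00338889 = 257 ms.

257 ms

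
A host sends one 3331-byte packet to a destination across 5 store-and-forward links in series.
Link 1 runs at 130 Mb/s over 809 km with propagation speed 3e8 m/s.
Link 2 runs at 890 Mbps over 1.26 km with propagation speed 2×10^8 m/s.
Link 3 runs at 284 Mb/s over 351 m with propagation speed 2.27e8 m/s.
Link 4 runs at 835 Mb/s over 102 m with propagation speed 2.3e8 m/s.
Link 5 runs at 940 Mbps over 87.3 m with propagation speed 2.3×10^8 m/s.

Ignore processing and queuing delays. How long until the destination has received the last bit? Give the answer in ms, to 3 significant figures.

L = 3331 × 8 = 26648 bits.
Transmission delays (L/R per hop): 0.204985, 0.0299416, 0.093831, 0.0319138, 0.0283489 ms; sum = 0.38902 ms.
Propagation delays (d/s per hop): 2.69667, 0.0063, 0.00154626, 0.000443478, 0.000379565 ms; sum = 2.70534 ms.
End-to-end = 3.09 ms.

3.09 ms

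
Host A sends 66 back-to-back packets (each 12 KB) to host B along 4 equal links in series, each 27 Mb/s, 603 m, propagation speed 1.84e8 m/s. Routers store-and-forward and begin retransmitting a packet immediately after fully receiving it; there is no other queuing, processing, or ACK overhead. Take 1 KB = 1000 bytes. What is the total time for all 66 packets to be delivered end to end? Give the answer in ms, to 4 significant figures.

245.3 ms

Per-hop transmission t_tx = L/R = 96000/27000000 = 3.55556 ms.
Per-hop propagation t_prop = 603/184000000 = 0.00327717 ms.
Pipeline fill: first packet needs 4·t_tx to clear all hops; remaining 65 packets each add one t_tx.
Total = (4+66-1)·t_tx + 4·t_prop = 69·3.55556 + 4·0.00327717 = 245.3 ms.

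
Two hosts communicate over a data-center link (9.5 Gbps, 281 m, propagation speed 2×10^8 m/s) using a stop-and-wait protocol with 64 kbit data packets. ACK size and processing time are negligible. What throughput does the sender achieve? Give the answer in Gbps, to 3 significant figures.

t_tx = L/R = 64000/9500000000 = 6.73684e-06 s.
t_prop = 281/200000000 = 1.405e-06 s; RTT = 2.81e-06 s.
Cycle = t_tx + RTT = 9.54684e-06 s.
Throughput = L / cycle = 64000 / 9.54684e-06 = 6.70 Gbps.

6.70 Gbps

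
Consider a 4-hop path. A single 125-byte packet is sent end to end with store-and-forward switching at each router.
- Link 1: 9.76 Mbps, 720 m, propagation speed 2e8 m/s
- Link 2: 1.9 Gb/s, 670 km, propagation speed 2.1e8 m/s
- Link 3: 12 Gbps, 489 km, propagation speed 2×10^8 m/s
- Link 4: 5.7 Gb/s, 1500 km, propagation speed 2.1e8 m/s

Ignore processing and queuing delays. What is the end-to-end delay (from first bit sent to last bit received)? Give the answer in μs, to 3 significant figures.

12900 μs

L = 125 × 8 = 1000 bits.
Transmission delays (L/R per hop): 102.459, 0.526316, 0.0833333, 0.175439 μs; sum = 103.244 μs.
Propagation delays (d/s per hop): 3.6, 3190.48, 2445, 7142.86 μs; sum = 12781.9 μs.
End-to-end = 12900 μs.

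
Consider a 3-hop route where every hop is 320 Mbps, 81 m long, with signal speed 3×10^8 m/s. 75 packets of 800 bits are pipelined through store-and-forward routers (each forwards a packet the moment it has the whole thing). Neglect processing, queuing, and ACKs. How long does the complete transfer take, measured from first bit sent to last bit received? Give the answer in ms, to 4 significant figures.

Per-hop transmission t_tx = L/R = 800/320000000 = 0.0025 ms.
Per-hop propagation t_prop = 81/300000000 = 0.00027 ms.
Pipeline fill: first packet needs 3·t_tx to clear all hops; remaining 74 packets each add one t_tx.
Total = (3+75-1)·t_tx + 3·t_prop = 77·0.0025 + 3·0.00027 = 0.1933 ms.

0.1933 ms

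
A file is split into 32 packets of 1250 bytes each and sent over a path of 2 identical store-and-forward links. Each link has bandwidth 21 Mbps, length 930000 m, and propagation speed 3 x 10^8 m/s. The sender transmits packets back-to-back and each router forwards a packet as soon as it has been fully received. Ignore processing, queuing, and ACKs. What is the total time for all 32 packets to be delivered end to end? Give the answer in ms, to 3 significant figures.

21.9 ms

Per-hop transmission t_tx = L/R = 10000/21000000 = 0.47619 ms.
Per-hop propagation t_prop = 930000/300000000 = 3.1 ms.
Pipeline fill: first packet needs 2·t_tx to clear all hops; remaining 31 packets each add one t_tx.
Total = (2+32-1)·t_tx + 2·t_prop = 33·0.47619 + 2·3.1 = 21.9 ms.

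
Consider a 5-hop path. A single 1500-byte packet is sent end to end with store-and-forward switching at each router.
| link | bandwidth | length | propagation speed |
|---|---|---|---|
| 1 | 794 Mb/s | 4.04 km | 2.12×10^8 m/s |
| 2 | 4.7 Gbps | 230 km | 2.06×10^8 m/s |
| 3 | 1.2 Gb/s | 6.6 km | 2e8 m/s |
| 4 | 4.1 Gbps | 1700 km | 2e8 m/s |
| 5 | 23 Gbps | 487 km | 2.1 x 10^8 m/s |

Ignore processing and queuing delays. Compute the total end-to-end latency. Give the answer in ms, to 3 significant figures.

L = 1500 × 8 = 12000 bits.
Transmission delays (L/R per hop): 0.0151134, 0.00255319, 0.01, 0.00292683, 0.000521739 ms; sum = 0.0311151 ms.
Propagation delays (d/s per hop): 0.0190566, 1.1165, 0.033, 8.5, 2.31905 ms; sum = 11.9876 ms.
End-to-end = 12.0 ms.

12.0 ms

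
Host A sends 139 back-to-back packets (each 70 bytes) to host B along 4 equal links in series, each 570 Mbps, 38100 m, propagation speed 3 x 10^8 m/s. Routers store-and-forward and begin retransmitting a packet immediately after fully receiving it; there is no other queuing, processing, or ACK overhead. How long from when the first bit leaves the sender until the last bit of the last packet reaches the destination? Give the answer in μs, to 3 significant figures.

Per-hop transmission t_tx = L/R = 560/570000000 = 0.982456 μs.
Per-hop propagation t_prop = 38100/300000000 = 127 μs.
Pipeline fill: first packet needs 4·t_tx to clear all hops; remaining 138 packets each add one t_tx.
Total = (4+139-1)·t_tx + 4·t_prop = 142·0.982456 + 4·127 = 648 μs.

648 μs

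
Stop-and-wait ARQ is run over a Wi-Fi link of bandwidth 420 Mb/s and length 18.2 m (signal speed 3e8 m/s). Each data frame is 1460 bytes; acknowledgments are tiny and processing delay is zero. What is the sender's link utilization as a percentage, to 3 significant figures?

99.6 %

t_tx = L/R = 11680/420000000 = 2.78095e-05 s.
t_prop = 18.2/300000000 = 6.06667e-08 s; RTT = 1.21333e-07 s.
Cycle = t_tx + RTT = 2.79309e-05 s.
Utilization = t_tx / cycle = 2.78095e-05/2.79309e-05 = 99.6 %.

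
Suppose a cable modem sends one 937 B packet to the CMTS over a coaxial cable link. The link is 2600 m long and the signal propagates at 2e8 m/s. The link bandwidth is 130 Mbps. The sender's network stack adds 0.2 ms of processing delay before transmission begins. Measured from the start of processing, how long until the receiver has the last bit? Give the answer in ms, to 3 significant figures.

0.271 ms

L = 937 × 8 = 7496 bits.
Transmission delay = L/R = 7496 / 130000000 = 0.0576615 ms.
Propagation delay = d/s = 2600 m / 200000000 m/s = 0.013 ms.
Plus processing delay 0.2 ms = 0.2 ms.
Total = 0.271 ms.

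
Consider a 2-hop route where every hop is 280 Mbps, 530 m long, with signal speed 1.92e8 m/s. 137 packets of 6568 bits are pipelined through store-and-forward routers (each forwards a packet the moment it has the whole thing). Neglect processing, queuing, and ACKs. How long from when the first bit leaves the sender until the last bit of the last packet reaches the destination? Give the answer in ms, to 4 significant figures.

Per-hop transmission t_tx = L/R = 6568/280000000 = 0.0234571 ms.
Per-hop propagation t_prop = 530/192000000 = 0.00276042 ms.
Pipeline fill: first packet needs 2·t_tx to clear all hops; remaining 136 packets each add one t_tx.
Total = (2+137-1)·t_tx + 2·t_prop = 138·0.0234571 + 2·0.00276042 = 3.243 ms.

3.243 ms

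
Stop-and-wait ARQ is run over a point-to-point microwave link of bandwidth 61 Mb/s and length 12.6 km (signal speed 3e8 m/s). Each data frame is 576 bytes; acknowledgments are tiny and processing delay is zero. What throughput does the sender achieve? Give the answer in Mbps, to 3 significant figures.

28.9 Mbps

t_tx = L/R = 4608/61000000 = 7.5541e-05 s.
t_prop = 12600/300000000 = 4.2e-05 s; RTT = 8.4e-05 s.
Cycle = t_tx + RTT = 0.000159541 s.
Throughput = L / cycle = 4608 / 0.000159541 = 28.9 Mbps.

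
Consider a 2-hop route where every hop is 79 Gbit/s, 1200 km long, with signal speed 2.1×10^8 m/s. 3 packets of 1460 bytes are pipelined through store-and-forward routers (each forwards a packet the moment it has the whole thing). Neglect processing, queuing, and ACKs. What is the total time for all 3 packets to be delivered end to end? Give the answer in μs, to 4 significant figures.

11430 μs

Per-hop transmission t_tx = L/R = 11680/79000000000 = 0.147848 μs.
Per-hop propagation t_prop = 1200000/210000000 = 5714.29 μs.
Pipeline fill: first packet needs 2·t_tx to clear all hops; remaining 2 packets each add one t_tx.
Total = (2+3-1)·t_tx + 2·t_prop = 4·0.147848 + 2·5714.29 = 11430 μs.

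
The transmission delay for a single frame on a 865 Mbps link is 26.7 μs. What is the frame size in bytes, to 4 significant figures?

2887 bytes

L = R × t_tx = 865000000 b/s × 2.67e-05 s = 23095.5 bits.
In bytes: 23095.5 / 8 = 2887 bytes.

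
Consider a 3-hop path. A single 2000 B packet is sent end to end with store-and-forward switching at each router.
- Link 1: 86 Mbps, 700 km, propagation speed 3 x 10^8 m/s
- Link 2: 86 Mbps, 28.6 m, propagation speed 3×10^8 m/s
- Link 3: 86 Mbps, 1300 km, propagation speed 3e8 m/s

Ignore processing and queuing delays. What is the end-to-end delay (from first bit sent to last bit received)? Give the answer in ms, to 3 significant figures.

7.22 ms

L = 2000 × 8 = 16000 bits.
Transmission delay per hop = L/R = 16000/86000000 = 0.186047 ms; 3 hops → 0.55814 ms.
Propagation delays (d/s per hop): 2.33333, 9.53333e-05, 4.33333 ms; sum = 6.66676 ms.
End-to-end = 7.22 ms.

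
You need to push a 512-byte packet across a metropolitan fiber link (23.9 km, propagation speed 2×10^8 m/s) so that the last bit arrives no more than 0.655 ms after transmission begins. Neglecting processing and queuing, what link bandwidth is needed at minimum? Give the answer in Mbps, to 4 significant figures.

7.649 Mbps

L = 4096 bits.
Propagation delay = 23900 / 200000000 = 0.1195 ms.
Transmission budget = 0.655 − 0.1195 = 0.5355 ms.
R ≥ L / t_tx = 4096 bits / 0.0005355 s = 7.649 Mbps.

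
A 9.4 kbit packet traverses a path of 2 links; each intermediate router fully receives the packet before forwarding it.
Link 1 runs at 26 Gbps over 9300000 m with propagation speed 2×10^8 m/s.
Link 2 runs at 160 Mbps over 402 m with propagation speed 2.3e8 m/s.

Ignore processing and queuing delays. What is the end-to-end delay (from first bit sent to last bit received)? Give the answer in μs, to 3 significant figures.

L = 9400 bits.
Transmission delays (L/R per hop): 0.361538, 58.75 μs; sum = 59.1115 μs.
Propagation delays (d/s per hop): 46500, 1.74783 μs; sum = 46501.7 μs.
End-to-end = 46600 μs.

46600 μs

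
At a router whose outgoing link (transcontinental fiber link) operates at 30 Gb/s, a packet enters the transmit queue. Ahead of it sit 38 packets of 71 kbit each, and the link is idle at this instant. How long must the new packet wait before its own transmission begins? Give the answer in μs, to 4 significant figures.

Each queued packet: L/R = 71000/30000000000 = 2.36667 μs.
38 queued → 89.9333 μs.
Queuing delay = 89.93 μs.

89.93 μs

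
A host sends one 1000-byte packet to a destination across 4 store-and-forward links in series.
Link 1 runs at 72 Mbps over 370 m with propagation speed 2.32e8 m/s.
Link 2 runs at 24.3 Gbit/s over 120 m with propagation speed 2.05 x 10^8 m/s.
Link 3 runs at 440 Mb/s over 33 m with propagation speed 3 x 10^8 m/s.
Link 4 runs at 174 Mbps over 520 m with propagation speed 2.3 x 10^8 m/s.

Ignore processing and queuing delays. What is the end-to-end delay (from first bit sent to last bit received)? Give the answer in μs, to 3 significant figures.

L = 1000 × 8 = 8000 bits.
Transmission delays (L/R per hop): 111.111, 0.329218, 18.1818, 45.977 μs; sum = 175.599 μs.
Propagation delays (d/s per hop): 1.59483, 0.585366, 0.11, 2.26087 μs; sum = 4.55106 μs.
End-to-end = 180 μs.

180 μs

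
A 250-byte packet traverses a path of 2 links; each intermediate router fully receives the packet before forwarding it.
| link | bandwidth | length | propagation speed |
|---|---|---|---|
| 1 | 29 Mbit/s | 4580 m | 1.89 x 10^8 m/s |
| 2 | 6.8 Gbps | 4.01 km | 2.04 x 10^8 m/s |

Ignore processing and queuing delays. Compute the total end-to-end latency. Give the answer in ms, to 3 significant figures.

0.113 ms

L = 250 × 8 = 2000 bits.
Transmission delays (L/R per hop): 0.0689655, 0.000294118 ms; sum = 0.0692596 ms.
Propagation delays (d/s per hop): 0.0242328, 0.0196569 ms; sum = 0.0438897 ms.
End-to-end = 0.113 ms.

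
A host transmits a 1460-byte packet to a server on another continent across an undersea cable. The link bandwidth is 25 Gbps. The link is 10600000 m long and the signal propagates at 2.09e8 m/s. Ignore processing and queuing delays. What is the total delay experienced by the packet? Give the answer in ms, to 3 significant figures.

L = 1460 × 8 = 11680 bits.
Transmission delay = L/R = 11680 / 25000000000 = 0.0004672 ms.
Propagation delay = d/s = 10600000 m / 209000000 m/s = 50.7177 ms.
Total = 50.7 ms.

50.7 ms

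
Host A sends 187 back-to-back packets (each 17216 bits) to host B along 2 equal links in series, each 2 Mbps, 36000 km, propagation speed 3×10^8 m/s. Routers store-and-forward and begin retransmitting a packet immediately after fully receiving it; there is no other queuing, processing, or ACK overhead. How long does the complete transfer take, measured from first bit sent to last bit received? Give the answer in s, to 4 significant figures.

1.858 s

Per-hop transmission t_tx = L/R = 17216/2000000 = 0.008608 s.
Per-hop propagation t_prop = 36000000/300000000 = 0.12 s.
Pipeline fill: first packet needs 2·t_tx to clear all hops; remaining 186 packets each add one t_tx.
Total = (2+187-1)·t_tx + 2·t_prop = 188·0.008608 + 2·0.12 = 1.858 s.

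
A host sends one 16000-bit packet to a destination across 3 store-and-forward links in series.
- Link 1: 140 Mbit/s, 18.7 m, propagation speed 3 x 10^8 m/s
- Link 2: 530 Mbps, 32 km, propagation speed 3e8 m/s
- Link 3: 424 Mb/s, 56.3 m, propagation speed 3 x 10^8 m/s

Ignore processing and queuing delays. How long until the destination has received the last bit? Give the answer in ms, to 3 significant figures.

Transmission delays (L/R per hop): 0.114286, 0.0301887, 0.0377358 ms; sum = 0.18221 ms.
Propagation delays (d/s per hop): 6.23333e-05, 0.106667, 0.000187667 ms; sum = 0.106917 ms.
End-to-end = 0.289 ms.

0.289 ms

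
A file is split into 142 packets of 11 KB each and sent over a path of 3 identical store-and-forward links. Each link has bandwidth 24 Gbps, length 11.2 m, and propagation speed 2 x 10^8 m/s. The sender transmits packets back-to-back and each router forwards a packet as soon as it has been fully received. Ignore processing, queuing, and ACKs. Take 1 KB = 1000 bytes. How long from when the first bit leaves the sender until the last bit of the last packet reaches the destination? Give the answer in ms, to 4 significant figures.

Per-hop transmission t_tx = L/R = 88000/24000000000 = 0.00366667 ms.
Per-hop propagation t_prop = 11.2/200000000 = 5.6e-05 ms.
Pipeline fill: first packet needs 3·t_tx to clear all hops; remaining 141 packets each add one t_tx.
Total = (3+142-1)·t_tx + 3·t_prop = 144·0.00366667 + 3·5.6e-05 = 0.5282 ms.

0.5282 ms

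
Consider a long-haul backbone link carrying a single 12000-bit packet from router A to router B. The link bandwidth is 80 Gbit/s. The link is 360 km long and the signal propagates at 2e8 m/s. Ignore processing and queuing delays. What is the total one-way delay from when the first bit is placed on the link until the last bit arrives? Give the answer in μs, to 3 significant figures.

Transmission delay = L/R = 12000 / 80000000000 = 0.15 μs.
Propagation delay = d/s = 360000 m / 200000000 m/s = 1800 μs.
Total = 1800 μs.

1800 μs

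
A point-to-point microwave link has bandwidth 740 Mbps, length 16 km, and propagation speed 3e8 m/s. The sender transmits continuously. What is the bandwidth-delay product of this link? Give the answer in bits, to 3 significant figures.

39500 bits

Propagation delay = 16000 / 300000000 = 5.33333e-05 s.
BDP = R × t_prop = 740000000 × 5.33333e-05 = 39466.7 bits.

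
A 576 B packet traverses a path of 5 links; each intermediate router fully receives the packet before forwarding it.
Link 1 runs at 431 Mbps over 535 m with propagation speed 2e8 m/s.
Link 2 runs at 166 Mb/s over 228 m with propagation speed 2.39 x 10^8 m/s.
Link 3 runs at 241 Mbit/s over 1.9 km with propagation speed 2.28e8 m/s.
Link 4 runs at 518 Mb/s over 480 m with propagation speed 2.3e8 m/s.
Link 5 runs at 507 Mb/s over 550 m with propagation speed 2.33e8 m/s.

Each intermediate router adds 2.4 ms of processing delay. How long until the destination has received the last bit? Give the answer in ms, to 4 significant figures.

L = 576 × 8 = 4608 bits.
Transmission delays (L/R per hop): 0.0106914, 0.027759, 0.0191203, 0.00889575, 0.00908876 ms; sum = 0.0755553 ms.
Propagation delays (d/s per hop): 0.002675, 0.000953975, 0.00833333, 0.00208696, 0.00236052 ms; sum = 0.0164098 ms.
Processing at 4 router(s): 4 × 2.4 ms = 9.6 ms.
End-to-end = 9.692 ms.

9.692 ms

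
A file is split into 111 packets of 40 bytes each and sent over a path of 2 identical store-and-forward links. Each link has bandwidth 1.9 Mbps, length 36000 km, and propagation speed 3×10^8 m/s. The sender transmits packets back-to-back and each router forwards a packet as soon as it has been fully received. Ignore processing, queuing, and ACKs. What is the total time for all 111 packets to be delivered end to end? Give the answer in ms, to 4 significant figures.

258.9 ms

Per-hop transmission t_tx = L/R = 320/1900000 = 0.168421 ms.
Per-hop propagation t_prop = 36000000/300000000 = 120 ms.
Pipeline fill: first packet needs 2·t_tx to clear all hops; remaining 110 packets each add one t_tx.
Total = (2+111-1)·t_tx + 2·t_prop = 112·0.168421 + 2·120 = 258.9 ms.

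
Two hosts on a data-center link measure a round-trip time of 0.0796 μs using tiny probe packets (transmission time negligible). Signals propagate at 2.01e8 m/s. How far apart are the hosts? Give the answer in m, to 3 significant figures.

8.00 m

One-way propagation = RTT/2 = 0.0398 μs.
d = s × t = 2.01e+08 × 3.98e-08 = 8.00 m.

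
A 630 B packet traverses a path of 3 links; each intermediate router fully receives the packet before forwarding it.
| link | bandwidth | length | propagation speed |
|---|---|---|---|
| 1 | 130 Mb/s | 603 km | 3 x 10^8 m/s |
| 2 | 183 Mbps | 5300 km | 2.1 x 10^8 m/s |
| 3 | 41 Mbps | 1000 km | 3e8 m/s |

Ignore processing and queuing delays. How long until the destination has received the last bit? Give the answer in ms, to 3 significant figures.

30.8 ms

L = 630 × 8 = 5040 bits.
Transmission delays (L/R per hop): 0.0387692, 0.027541, 0.122927 ms; sum = 0.189237 ms.
Propagation delays (d/s per hop): 2.01, 25.2381, 3.33333 ms; sum = 30.5814 ms.
End-to-end = 30.8 ms.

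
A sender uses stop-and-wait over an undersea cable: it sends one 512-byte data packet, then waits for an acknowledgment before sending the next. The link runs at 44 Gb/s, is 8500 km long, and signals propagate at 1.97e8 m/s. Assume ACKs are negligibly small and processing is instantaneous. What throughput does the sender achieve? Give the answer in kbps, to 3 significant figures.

t_tx = L/R = 4096/44000000000 = 9.30909e-08 s.
t_prop = 8500000/197000000 = 0.0431472 s; RTT = 0.0862944 s.
Cycle = t_tx + RTT = 0.0862945 s.
Throughput = L / cycle = 4096 / 0.0862945 = 47.5 kbps.

47.5 kbps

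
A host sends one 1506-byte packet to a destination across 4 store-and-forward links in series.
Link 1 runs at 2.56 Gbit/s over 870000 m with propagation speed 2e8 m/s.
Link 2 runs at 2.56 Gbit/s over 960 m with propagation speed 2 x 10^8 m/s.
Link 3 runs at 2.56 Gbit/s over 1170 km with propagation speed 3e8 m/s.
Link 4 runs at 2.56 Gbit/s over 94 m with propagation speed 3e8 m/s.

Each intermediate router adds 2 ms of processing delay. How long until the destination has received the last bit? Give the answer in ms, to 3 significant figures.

14.3 ms

L = 1506 × 8 = 12048 bits.
Transmission delay per hop = L/R = 12048/2560000000 = 0.00470625 ms; 4 hops → 0.018825 ms.
Propagation delays (d/s per hop): 4.35, 0.0048, 3.9, 0.000313333 ms; sum = 8.25511 ms.
Processing at 3 router(s): 3 × 2 ms = 6 ms.
End-to-end = 14.3 ms.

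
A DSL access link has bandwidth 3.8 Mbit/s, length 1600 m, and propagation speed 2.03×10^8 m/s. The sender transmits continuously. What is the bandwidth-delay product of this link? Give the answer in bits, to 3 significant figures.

Propagation delay = 1600 / 2.03e+08 = 7.88177e-06 s.
BDP = R × t_prop = 3800000 × 7.88177e-06 = 29.9507 bits.

30.0 bits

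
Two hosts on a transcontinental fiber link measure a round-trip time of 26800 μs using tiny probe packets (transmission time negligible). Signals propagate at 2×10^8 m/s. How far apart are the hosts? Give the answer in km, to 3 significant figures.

One-way propagation = RTT/2 = 13400 μs.
d = s × t = 200000000 × 0.0134 = 2680 km.

2680 km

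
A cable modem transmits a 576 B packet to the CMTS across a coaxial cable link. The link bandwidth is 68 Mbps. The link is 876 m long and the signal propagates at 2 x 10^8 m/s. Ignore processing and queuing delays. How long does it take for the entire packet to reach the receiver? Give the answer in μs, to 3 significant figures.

72.1 μs

L = 576 × 8 = 4608 bits.
Transmission delay = L/R = 4608 / 68000000 = 67.7647 μs.
Propagation delay = d/s = 876 m / 200000000 m/s = 4.38 μs.
Total = 72.1 μs.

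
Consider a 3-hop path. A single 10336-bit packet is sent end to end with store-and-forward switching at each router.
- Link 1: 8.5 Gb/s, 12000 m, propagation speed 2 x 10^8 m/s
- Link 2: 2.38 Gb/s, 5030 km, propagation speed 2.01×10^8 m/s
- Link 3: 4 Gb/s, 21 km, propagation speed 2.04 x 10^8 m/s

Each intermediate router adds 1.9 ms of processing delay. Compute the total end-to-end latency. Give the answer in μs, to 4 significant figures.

Transmission delays (L/R per hop): 1.216, 4.34286, 2.584 μs; sum = 8.14286 μs.
Propagation delays (d/s per hop): 60, 25024.9, 102.941 μs; sum = 25187.8 μs.
Processing at 2 router(s): 2 × 1.9 ms = 3800 μs.
End-to-end = 29000 μs.

29000 μs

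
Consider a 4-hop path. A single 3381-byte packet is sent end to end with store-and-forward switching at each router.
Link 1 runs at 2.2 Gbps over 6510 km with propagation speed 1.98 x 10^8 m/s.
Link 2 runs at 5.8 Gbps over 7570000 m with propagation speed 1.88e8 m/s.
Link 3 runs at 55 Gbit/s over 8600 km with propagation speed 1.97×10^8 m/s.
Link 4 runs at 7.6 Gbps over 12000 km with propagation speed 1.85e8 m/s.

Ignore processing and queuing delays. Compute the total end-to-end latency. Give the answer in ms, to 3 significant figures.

L = 3381 × 8 = 27048 bits.
Transmission delays (L/R per hop): 0.0122945, 0.00466345, 0.000491782, 0.00355895 ms; sum = 0.0210087 ms.
Propagation delays (d/s per hop): 32.8788, 40.266, 43.6548, 64.8649 ms; sum = 181.664 ms.
End-to-end = 182 ms.

182 ms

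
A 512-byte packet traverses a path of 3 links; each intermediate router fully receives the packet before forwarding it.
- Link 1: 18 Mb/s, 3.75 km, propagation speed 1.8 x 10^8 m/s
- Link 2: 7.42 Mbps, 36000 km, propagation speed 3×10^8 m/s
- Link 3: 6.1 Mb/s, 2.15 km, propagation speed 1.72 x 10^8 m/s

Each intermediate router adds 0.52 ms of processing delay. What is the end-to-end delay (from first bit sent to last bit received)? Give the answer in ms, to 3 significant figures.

L = 512 × 8 = 4096 bits.
Transmission delays (L/R per hop): 0.227556, 0.552022, 0.671475 ms; sum = 1.45105 ms.
Propagation delays (d/s per hop): 0.0208333, 120, 0.0125 ms; sum = 120.033 ms.
Processing at 2 router(s): 2 × 0.52 ms = 1.04 ms.
End-to-end = 123 ms.

123 ms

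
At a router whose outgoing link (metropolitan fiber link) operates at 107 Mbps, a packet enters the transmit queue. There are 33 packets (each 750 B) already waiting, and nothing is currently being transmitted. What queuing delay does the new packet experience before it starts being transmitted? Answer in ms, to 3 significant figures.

1.85 ms

Each queued packet: L/R = 6000/107000000 = 0.0560748 ms.
33 queued → 1.85047 ms.
Queuing delay = 1.85 ms.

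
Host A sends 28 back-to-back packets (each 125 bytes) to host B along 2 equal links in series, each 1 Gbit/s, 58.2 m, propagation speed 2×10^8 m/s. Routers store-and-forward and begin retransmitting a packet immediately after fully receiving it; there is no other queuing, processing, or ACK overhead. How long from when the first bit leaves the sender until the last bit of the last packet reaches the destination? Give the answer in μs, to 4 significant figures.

Per-hop transmission t_tx = L/R = 1000/1000000000 = 1 μs.
Per-hop propagation t_prop = 58.2/200000000 = 0.291 μs.
Pipeline fill: first packet needs 2·t_tx to clear all hops; remaining 27 packets each add one t_tx.
Total = (2+28-1)·t_tx + 2·t_prop = 29·1 + 2·0.291 = 29.58 μs.

29.58 μs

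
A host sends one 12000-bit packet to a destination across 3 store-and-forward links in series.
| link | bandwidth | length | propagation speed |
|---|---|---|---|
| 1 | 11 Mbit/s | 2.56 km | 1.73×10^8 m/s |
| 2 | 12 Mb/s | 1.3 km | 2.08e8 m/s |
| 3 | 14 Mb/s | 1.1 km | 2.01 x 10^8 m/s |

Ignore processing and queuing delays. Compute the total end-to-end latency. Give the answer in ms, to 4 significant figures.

2.975 ms

Transmission delays (L/R per hop): 1.09091, 1, 0.857143 ms; sum = 2.94805 ms.
Propagation delays (d/s per hop): 0.0147977, 0.00625, 0.00547264 ms; sum = 0.0265203 ms.
End-to-end = 2.975 ms.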